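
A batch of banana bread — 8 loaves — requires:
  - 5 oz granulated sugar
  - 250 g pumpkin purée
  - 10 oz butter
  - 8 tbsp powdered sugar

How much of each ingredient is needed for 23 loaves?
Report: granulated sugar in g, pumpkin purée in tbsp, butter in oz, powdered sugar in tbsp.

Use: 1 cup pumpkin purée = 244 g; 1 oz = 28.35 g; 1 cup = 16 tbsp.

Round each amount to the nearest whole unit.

Scaling factor: 23/8 = 2.875.
granulated sugar: 5 oz × 23/8 × 28.35 g/oz ≈ 408 g
pumpkin purée: 250 g × 23/8 ÷ 244 g/cup × 16 tbsp/cup ≈ 47 tbsp
butter: 10 oz × 23/8 ≈ 29 oz
powdered sugar: 8 tbsp × 23/8 = 23 tbsp

granulated sugar: 408 g; pumpkin purée: 47 tbsp; butter: 29 oz; powdered sugar: 23 tbsp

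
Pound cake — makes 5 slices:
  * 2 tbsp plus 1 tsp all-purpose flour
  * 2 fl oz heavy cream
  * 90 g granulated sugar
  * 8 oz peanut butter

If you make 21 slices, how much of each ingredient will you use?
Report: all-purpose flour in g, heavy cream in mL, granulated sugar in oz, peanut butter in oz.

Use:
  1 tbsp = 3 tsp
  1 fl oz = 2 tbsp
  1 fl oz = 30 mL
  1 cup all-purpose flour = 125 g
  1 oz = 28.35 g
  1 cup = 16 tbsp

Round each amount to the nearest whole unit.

Scaling factor: 21/5 = 4.2.
all-purpose flour: (2 tbsp + 1 tsp = 7/3 tbsp) × 21/5 ÷ 16 tbsp/cup × 125 g/cup ≈ 77 g
heavy cream: 2 fl oz × 21/5 × 30 mL/fl oz = 252 mL
granulated sugar: 90 g × 21/5 ÷ 28.35 g/oz ≈ 13 oz
peanut butter: 8 oz × 21/5 ≈ 34 oz

all-purpose flour: 77 g; heavy cream: 252 mL; granulated sugar: 13 oz; peanut butter: 34 oz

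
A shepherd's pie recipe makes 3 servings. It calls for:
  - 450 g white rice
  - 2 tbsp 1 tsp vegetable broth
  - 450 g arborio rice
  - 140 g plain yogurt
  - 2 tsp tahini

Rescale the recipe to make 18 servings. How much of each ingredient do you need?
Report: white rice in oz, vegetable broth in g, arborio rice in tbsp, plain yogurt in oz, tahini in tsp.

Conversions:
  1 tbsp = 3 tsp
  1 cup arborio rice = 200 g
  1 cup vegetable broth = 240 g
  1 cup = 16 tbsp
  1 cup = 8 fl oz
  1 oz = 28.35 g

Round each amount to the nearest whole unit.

Scaling factor: 18/3 = 6.
white rice: 450 g × 6 ÷ 28.35 g/oz ≈ 95 oz
vegetable broth: (2 tbsp + 1 tsp = 7/3 tbsp) × 6 ÷ 16 tbsp/cup × 240 g/cup = 210 g
arborio rice: 450 g × 6 ÷ 200 g/cup × 16 tbsp/cup = 216 tbsp
plain yogurt: 140 g × 6 ÷ 28.35 g/oz ≈ 30 oz
tahini: 2 tsp × 6 = 12 tsp

white rice: 95 oz; vegetable broth: 210 g; arborio rice: 216 tbsp; plain yogurt: 30 oz; tahini: 12 tsp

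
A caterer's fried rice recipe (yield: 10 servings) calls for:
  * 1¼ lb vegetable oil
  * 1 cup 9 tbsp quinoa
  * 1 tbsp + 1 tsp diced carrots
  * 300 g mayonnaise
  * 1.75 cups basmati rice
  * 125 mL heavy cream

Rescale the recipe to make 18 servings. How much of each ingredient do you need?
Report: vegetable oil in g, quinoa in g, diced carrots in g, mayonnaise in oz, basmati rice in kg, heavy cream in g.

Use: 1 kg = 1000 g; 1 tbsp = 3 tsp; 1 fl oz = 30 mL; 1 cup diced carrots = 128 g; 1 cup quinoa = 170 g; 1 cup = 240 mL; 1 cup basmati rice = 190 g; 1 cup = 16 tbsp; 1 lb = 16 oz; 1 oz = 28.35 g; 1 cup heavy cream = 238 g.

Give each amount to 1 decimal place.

vegetable oil: 1020.6 g; quinoa: 478.1 g; diced carrots: 19.2 g; mayonnaise: 19.0 oz; basmati rice: 0.6 kg; heavy cream: 223.1 g

Scaling factor: 18/10 = 9/5 = 1.8.
vegetable oil: 1.25 lb × 9/5 × 16 oz/lb × 28.35 g/oz = 1020.6 g
quinoa: (1 cup + 9 tbsp = 1.5625 cup) × 9/5 × 170 g/cup ≈ 478.1 g
diced carrots: (1 tbsp + 1 tsp = 4/3 tbsp) × 9/5 ÷ 16 tbsp/cup × 128 g/cup = 19.2 g
mayonnaise: 300 g × 9/5 ÷ 28.35 g/oz ≈ 19.0 oz
basmati rice: 1.75 cup × 9/5 × 190 g/cup ÷ 1000 g/kg ≈ 0.6 kg
heavy cream: 125 mL × 9/5 ÷ 240 mL/cup × 238 g/cup ≈ 223.1 g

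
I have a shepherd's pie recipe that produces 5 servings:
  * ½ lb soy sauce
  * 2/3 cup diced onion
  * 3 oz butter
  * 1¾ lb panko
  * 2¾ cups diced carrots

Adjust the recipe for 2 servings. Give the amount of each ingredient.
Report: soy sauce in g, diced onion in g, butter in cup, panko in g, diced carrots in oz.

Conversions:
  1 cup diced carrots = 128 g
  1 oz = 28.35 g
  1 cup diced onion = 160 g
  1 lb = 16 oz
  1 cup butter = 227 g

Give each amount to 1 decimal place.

soy sauce: 90.7 g; diced onion: 42.7 g; butter: 0.1 cup; panko: 317.5 g; diced carrots: 5.0 oz

Scaling factor: 2/5 = 0.4.
soy sauce: 0.5 lb × 2/5 × 16 oz/lb × 28.35 g/oz ≈ 90.7 g
diced onion: 2/3 cup × 2/5 × 160 g/cup ≈ 42.7 g
butter: 3 oz × 2/5 × 28.35 g/oz ÷ 227 g/cup ≈ 0.1 cup
panko: 1.75 lb × 2/5 × 16 oz/lb × 28.35 g/oz ≈ 317.5 g
diced carrots: 2.75 cup × 2/5 × 128 g/cup ÷ 28.35 g/oz ≈ 5.0 oz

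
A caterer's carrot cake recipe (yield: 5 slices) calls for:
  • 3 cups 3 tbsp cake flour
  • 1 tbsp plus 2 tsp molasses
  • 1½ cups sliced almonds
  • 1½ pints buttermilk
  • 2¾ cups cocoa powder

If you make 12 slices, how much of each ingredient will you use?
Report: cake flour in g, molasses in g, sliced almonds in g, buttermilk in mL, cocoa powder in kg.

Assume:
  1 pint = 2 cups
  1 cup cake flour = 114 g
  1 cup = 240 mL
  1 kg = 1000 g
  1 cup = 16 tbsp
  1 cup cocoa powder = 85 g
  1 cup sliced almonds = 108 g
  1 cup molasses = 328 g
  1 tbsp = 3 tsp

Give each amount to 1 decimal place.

cake flour: 872.1 g; molasses: 82.0 g; sliced almonds: 388.8 g; buttermilk: 1728.0 mL; cocoa powder: 0.6 kg

Scaling factor: 12/5 = 2.4.
cake flour: (3 cup + 3 tbsp = 3.1875 cup) × 12/5 × 114 g/cup = 872.1 g
molasses: (1 tbsp + 2 tsp = 5/3 tbsp) × 12/5 ÷ 16 tbsp/cup × 328 g/cup = 82.0 g
sliced almonds: 1.5 cup × 12/5 × 108 g/cup = 388.8 g
buttermilk: 1.5 pint × 12/5 × 2 cup/pint × 240 mL/cup = 1728.0 mL
cocoa powder: 2.75 cup × 12/5 × 85 g/cup ÷ 1000 g/kg ≈ 0.6 kg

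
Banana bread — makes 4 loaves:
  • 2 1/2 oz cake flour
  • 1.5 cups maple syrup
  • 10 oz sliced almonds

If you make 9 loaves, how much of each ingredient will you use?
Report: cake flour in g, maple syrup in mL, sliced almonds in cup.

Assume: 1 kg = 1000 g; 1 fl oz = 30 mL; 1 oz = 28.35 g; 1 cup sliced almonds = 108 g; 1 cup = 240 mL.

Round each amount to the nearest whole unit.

cake flour: 159 g; maple syrup: 810 mL; sliced almonds: 6 cup

Scaling factor: 9/4 = 2.25.
cake flour: 2.5 oz × 9/4 × 28.35 g/oz ≈ 159 g
maple syrup: 1.5 cup × 9/4 × 240 mL/cup = 810 mL
sliced almonds: 10 oz × 9/4 × 28.35 g/oz ÷ 108 g/cup ≈ 6 cup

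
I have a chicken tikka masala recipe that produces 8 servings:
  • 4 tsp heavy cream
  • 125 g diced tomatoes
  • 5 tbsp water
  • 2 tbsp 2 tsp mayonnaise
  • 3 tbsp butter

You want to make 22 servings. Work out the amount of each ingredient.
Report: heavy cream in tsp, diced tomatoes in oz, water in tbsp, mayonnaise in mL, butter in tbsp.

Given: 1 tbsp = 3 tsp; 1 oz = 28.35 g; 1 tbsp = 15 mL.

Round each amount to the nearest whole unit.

heavy cream: 11 tsp; diced tomatoes: 12 oz; water: 14 tbsp; mayonnaise: 110 mL; butter: 8 tbsp

Scaling factor: 22/8 = 11/4 = 2.75.
heavy cream: 4 tsp × 11/4 = 11 tsp
diced tomatoes: 125 g × 11/4 ÷ 28.35 g/oz ≈ 12 oz
water: 5 tbsp × 11/4 ≈ 14 tbsp
mayonnaise: (2 tbsp + 2 tsp = 8/3 tbsp) × 11/4 × 15 mL/tbsp = 110 mL
butter: 3 tbsp × 11/4 ≈ 8 tbsp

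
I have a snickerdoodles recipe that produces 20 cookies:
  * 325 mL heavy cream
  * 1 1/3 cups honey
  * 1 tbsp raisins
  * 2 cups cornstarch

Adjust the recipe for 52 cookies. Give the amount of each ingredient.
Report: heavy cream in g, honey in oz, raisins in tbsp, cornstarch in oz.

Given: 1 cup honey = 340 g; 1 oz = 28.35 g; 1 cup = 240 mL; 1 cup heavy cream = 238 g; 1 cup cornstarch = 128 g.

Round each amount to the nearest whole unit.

Scaling factor: 52/20 = 13/5 = 2.6.
heavy cream: 325 mL × 13/5 ÷ 240 mL/cup × 238 g/cup ≈ 838 g
honey: 4/3 cup × 13/5 × 340 g/cup ÷ 28.35 g/oz ≈ 42 oz
raisins: 1 tbsp × 13/5 ≈ 3 tbsp
cornstarch: 2 cup × 13/5 × 128 g/cup ÷ 28.35 g/oz ≈ 23 oz

heavy cream: 838 g; honey: 42 oz; raisins: 3 tbsp; cornstarch: 23 oz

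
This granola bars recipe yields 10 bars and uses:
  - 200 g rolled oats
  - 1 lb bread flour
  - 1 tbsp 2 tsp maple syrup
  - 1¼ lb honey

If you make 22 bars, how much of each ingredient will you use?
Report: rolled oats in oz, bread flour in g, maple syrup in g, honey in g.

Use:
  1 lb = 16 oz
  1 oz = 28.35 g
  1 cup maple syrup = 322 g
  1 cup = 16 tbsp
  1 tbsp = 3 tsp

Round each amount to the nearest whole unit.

rolled oats: 16 oz; bread flour: 998 g; maple syrup: 74 g; honey: 1247 g

Scaling factor: 22/10 = 11/5 = 2.2.
rolled oats: 200 g × 11/5 ÷ 28.35 g/oz ≈ 16 oz
bread flour: 1 lb × 11/5 × 16 oz/lb × 28.35 g/oz ≈ 998 g
maple syrup: (1 tbsp + 2 tsp = 5/3 tbsp) × 11/5 ÷ 16 tbsp/cup × 322 g/cup ≈ 74 g
honey: 1.25 lb × 11/5 × 16 oz/lb × 28.35 g/oz ≈ 1247 g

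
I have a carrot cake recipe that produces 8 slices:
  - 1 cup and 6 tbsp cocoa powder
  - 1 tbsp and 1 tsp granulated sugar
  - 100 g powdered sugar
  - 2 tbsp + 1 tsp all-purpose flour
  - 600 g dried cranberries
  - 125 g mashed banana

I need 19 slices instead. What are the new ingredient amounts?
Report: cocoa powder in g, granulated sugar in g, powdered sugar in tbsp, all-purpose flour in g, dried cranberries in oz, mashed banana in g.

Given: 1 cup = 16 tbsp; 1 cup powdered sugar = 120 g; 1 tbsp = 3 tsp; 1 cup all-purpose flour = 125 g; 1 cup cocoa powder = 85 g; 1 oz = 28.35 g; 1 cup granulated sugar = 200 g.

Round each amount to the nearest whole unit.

Scaling factor: 19/8 = 2.375.
cocoa powder: (1 cup + 6 tbsp = 1.375 cup) × 19/8 × 85 g/cup ≈ 278 g
granulated sugar: (1 tbsp + 1 tsp = 4/3 tbsp) × 19/8 ÷ 16 tbsp/cup × 200 g/cup ≈ 40 g
powdered sugar: 100 g × 19/8 ÷ 120 g/cup × 16 tbsp/cup ≈ 32 tbsp
all-purpose flour: (2 tbsp + 1 tsp = 7/3 tbsp) × 19/8 ÷ 16 tbsp/cup × 125 g/cup ≈ 43 g
dried cranberries: 600 g × 19/8 ÷ 28.35 g/oz ≈ 50 oz
mashed banana: 125 g × 19/8 ≈ 297 g

cocoa powder: 278 g; granulated sugar: 40 g; powdered sugar: 32 tbsp; all-purpose flour: 43 g; dried cranberries: 50 oz; mashed banana: 297 g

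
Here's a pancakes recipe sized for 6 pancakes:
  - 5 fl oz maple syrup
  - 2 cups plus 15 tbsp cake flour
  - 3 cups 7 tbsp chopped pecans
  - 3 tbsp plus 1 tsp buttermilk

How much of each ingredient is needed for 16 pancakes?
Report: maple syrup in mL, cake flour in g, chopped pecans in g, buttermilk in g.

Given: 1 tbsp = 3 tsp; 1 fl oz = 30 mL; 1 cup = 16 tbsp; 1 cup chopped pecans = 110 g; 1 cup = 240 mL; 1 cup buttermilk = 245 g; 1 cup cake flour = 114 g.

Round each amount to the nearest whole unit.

Scaling factor: 16/6 = 8/3.
maple syrup: 5 fl oz × 8/3 × 30 mL/fl oz = 400 mL
cake flour: (2 cup + 15 tbsp = 2.9375 cup) × 8/3 × 114 g/cup = 893 g
chopped pecans: (3 cup + 7 tbsp = 3.4375 cup) × 8/3 × 110 g/cup ≈ 1008 g
buttermilk: (3 tbsp + 1 tsp = 10/3 tbsp) × 8/3 ÷ 16 tbsp/cup × 245 g/cup ≈ 136 g

maple syrup: 400 mL; cake flour: 893 g; chopped pecans: 1008 g; buttermilk: 136 g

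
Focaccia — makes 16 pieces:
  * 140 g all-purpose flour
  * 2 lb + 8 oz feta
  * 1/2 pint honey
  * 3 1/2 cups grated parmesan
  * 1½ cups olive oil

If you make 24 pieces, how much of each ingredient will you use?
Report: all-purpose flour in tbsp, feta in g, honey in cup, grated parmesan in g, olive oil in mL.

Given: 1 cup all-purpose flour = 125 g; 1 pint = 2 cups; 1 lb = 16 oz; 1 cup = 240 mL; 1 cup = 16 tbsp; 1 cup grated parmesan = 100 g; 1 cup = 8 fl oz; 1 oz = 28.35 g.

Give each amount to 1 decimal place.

all-purpose flour: 26.9 tbsp; feta: 1701.0 g; honey: 1.5 cup; grated parmesan: 525.0 g; olive oil: 540.0 mL

Scaling factor: 24/16 = 3/2 = 1.5.
all-purpose flour: 140 g × 3/2 ÷ 125 g/cup × 16 tbsp/cup ≈ 26.9 tbsp
feta: (2 lb + 8 oz = 2.5 lb) × 3/2 × 16 oz/lb × 28.35 g/oz = 1701.0 g
honey: 0.5 pint × 3/2 × 2 cup/pint = 1.5 cup
grated parmesan: 3.5 cup × 3/2 × 100 g/cup = 525.0 g
olive oil: 1.5 cup × 3/2 × 240 mL/cup = 540.0 mL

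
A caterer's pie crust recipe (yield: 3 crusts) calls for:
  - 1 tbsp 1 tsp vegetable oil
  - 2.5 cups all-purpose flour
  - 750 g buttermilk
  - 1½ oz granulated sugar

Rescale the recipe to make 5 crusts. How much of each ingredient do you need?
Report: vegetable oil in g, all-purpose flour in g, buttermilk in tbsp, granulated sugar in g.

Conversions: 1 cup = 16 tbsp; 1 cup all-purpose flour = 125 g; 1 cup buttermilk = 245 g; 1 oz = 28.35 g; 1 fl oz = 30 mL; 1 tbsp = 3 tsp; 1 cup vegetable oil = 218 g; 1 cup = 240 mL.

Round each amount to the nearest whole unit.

Scaling factor: 5/3.
vegetable oil: (1 tbsp + 1 tsp = 4/3 tbsp) × 5/3 ÷ 16 tbsp/cup × 218 g/cup ≈ 30 g
all-purpose flour: 2.5 cup × 5/3 × 125 g/cup ≈ 521 g
buttermilk: 750 g × 5/3 ÷ 245 g/cup × 16 tbsp/cup ≈ 82 tbsp
granulated sugar: 1.5 oz × 5/3 × 28.35 g/oz ≈ 71 g

vegetable oil: 30 g; all-purpose flour: 521 g; buttermilk: 82 tbsp; granulated sugar: 71 g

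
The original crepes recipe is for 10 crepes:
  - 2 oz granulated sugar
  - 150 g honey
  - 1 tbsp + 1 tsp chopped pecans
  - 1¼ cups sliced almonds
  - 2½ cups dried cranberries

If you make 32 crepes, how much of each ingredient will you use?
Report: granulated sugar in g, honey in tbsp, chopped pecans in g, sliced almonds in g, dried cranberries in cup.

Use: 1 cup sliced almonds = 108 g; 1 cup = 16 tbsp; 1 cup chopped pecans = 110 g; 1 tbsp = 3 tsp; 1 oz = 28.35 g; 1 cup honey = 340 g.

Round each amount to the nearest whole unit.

Scaling factor: 32/10 = 16/5 = 3.2.
granulated sugar: 2 oz × 16/5 × 28.35 g/oz ≈ 181 g
honey: 150 g × 16/5 ÷ 340 g/cup × 16 tbsp/cup ≈ 23 tbsp
chopped pecans: (1 tbsp + 1 tsp = 4/3 tbsp) × 16/5 ÷ 16 tbsp/cup × 110 g/cup ≈ 29 g
sliced almonds: 1.25 cup × 16/5 × 108 g/cup = 432 g
dried cranberries: 2.5 cup × 16/5 = 8 cup

granulated sugar: 181 g; honey: 23 tbsp; chopped pecans: 29 g; sliced almonds: 432 g; dried cranberries: 8 cup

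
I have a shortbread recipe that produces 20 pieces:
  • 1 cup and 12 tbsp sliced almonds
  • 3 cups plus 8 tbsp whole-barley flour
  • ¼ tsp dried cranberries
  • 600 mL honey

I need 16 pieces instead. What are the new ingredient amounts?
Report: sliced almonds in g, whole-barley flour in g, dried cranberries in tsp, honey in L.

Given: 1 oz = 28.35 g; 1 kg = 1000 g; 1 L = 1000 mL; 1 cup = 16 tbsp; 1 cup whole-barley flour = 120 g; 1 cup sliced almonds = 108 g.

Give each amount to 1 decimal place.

sliced almonds: 151.2 g; whole-barley flour: 336.0 g; dried cranberries: 0.2 tsp; honey: 0.5 L

Scaling factor: 16/20 = 4/5 = 0.8.
sliced almonds: (1 cup + 12 tbsp = 1.75 cup) × 4/5 × 108 g/cup = 151.2 g
whole-barley flour: (3 cup + 8 tbsp = 3.5 cup) × 4/5 × 120 g/cup = 336.0 g
dried cranberries: 0.25 tsp × 4/5 = 0.2 tsp
honey: 600 mL × 4/5 ÷ 1000 mL/L ≈ 0.5 L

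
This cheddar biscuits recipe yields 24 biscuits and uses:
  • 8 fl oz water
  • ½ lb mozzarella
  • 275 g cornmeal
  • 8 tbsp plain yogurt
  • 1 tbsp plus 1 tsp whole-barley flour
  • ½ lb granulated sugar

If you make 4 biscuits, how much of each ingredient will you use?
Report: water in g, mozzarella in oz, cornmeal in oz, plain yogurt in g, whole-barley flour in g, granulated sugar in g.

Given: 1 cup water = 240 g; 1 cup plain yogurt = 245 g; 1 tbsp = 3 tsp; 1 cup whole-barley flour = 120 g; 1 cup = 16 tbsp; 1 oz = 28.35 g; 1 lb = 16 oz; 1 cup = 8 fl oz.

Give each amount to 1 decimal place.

water: 40.0 g; mozzarella: 1.3 oz; cornmeal: 1.6 oz; plain yogurt: 20.4 g; whole-barley flour: 1.7 g; granulated sugar: 37.8 g

Scaling factor: 4/24 = 1/6.
water: 8 fl oz × 1/6 ÷ 8 fl oz/cup × 240 g/cup = 40.0 g
mozzarella: 0.5 lb × 1/6 × 16 oz/lb ≈ 1.3 oz
cornmeal: 275 g × 1/6 ÷ 28.35 g/oz ≈ 1.6 oz
plain yogurt: 8 tbsp × 1/6 ÷ 16 tbsp/cup × 245 g/cup ≈ 20.4 g
whole-barley flour: (1 tbsp + 1 tsp = 4/3 tbsp) × 1/6 ÷ 16 tbsp/cup × 120 g/cup ≈ 1.7 g
granulated sugar: 0.5 lb × 1/6 × 16 oz/lb × 28.35 g/oz = 37.8 g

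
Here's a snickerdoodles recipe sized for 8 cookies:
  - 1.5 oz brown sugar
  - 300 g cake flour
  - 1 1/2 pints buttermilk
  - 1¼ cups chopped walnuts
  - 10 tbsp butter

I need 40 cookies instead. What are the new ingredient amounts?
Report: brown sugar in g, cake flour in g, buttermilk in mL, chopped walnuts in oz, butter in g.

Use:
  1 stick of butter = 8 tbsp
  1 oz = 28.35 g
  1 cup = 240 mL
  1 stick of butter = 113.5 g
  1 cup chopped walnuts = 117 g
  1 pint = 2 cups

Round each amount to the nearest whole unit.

Scaling factor: 40/8 = 5.
brown sugar: 1.5 oz × 5 × 28.35 g/oz ≈ 213 g
cake flour: 300 g × 5 = 1500 g
buttermilk: 1.5 pint × 5 × 2 cup/pint × 240 mL/cup = 3600 mL
chopped walnuts: 1.25 cup × 5 × 117 g/cup ÷ 28.35 g/oz ≈ 26 oz
butter: 10 tbsp × 5 ÷ 8 tbsp/stick × 113.5 g/stick ≈ 709 g

brown sugar: 213 g; cake flour: 1500 g; buttermilk: 3600 mL; chopped walnuts: 26 oz; butter: 709 g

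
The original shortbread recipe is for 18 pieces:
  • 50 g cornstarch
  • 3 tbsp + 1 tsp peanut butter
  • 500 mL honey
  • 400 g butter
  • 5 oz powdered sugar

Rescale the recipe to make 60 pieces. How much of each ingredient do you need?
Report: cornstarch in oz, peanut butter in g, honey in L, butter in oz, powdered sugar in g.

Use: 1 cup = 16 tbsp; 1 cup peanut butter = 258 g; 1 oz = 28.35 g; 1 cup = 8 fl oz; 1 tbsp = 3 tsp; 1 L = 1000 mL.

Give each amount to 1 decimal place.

cornstarch: 5.9 oz; peanut butter: 179.2 g; honey: 1.7 L; butter: 47.0 oz; powdered sugar: 472.5 g

Scaling factor: 60/18 = 10/3.
cornstarch: 50 g × 10/3 ÷ 28.35 g/oz ≈ 5.9 oz
peanut butter: (3 tbsp + 1 tsp = 10/3 tbsp) × 10/3 ÷ 16 tbsp/cup × 258 g/cup ≈ 179.2 g
honey: 500 mL × 10/3 ÷ 1000 mL/L ≈ 1.7 L
butter: 400 g × 10/3 ÷ 28.35 g/oz ≈ 47.0 oz
powdered sugar: 5 oz × 10/3 × 28.35 g/oz = 472.5 g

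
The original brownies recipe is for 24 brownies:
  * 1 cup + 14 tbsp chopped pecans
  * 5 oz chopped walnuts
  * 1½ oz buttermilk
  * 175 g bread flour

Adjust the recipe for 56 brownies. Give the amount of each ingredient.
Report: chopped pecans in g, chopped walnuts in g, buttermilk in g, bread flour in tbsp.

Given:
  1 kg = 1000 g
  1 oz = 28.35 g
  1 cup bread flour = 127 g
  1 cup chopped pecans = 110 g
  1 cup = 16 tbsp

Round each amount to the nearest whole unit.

Scaling factor: 56/24 = 7/3.
chopped pecans: (1 cup + 14 tbsp = 1.875 cup) × 7/3 × 110 g/cup ≈ 481 g
chopped walnuts: 5 oz × 7/3 × 28.35 g/oz ≈ 331 g
buttermilk: 1.5 oz × 7/3 × 28.35 g/oz ≈ 99 g
bread flour: 175 g × 7/3 ÷ 127 g/cup × 16 tbsp/cup ≈ 51 tbsp

chopped pecans: 481 g; chopped walnuts: 331 g; buttermilk: 99 g; bread flour: 51 tbsp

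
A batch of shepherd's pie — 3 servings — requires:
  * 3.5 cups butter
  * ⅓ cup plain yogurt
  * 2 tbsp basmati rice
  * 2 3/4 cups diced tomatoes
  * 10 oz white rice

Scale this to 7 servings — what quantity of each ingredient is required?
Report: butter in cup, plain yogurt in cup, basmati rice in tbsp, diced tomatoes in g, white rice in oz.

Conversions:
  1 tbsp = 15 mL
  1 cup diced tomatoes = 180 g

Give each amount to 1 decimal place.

butter: 8.2 cup; plain yogurt: 0.8 cup; basmati rice: 4.7 tbsp; diced tomatoes: 1155.0 g; white rice: 23.3 oz

Scaling factor: 7/3.
butter: 3.5 cup × 7/3 ≈ 8.2 cup
plain yogurt: 1/3 cup × 7/3 ≈ 0.8 cup
basmati rice: 2 tbsp × 7/3 ≈ 4.7 tbsp
diced tomatoes: 2.75 cup × 7/3 × 180 g/cup = 1155.0 g
white rice: 10 oz × 7/3 ≈ 23.3 oz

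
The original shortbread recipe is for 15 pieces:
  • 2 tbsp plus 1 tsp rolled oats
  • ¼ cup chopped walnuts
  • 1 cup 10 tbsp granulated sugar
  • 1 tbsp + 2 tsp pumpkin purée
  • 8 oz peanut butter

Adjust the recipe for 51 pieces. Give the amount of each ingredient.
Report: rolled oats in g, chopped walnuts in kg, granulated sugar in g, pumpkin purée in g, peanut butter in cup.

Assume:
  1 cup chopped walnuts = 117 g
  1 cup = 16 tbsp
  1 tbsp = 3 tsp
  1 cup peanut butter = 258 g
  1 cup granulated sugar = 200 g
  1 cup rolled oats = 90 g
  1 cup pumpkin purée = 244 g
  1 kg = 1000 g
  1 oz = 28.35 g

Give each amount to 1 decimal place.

Scaling factor: 51/15 = 17/5 = 3.4.
rolled oats: (2 tbsp + 1 tsp = 7/3 tbsp) × 17/5 ÷ 16 tbsp/cup × 90 g/cup ≈ 44.6 g
chopped walnuts: 0.25 cup × 17/5 × 117 g/cup ÷ 1000 g/kg ≈ 0.1 kg
granulated sugar: (1 cup + 10 tbsp = 1.625 cup) × 17/5 × 200 g/cup = 1105.0 g
pumpkin purée: (1 tbsp + 2 tsp = 5/3 tbsp) × 17/5 ÷ 16 tbsp/cup × 244 g/cup ≈ 86.4 g
peanut butter: 8 oz × 17/5 × 28.35 g/oz ÷ 258 g/cup ≈ 3.0 cup

rolled oats: 44.6 g; chopped walnuts: 0.1 kg; granulated sugar: 1105.0 g; pumpkin purée: 86.4 g; peanut butter: 3.0 cup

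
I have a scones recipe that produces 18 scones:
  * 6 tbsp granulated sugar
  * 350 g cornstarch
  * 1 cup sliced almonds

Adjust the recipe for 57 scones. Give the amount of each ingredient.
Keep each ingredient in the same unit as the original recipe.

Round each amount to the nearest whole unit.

Scaling factor: 57/18 = 19/6.
granulated sugar: 6 tbsp × 19/6 = 19 tbsp
cornstarch: 350 g × 19/6 ≈ 1108 g
sliced almonds: 1 cup × 19/6 ≈ 3 cup

granulated sugar: 19 tbsp; cornstarch: 1108 g; sliced almonds: 3 cup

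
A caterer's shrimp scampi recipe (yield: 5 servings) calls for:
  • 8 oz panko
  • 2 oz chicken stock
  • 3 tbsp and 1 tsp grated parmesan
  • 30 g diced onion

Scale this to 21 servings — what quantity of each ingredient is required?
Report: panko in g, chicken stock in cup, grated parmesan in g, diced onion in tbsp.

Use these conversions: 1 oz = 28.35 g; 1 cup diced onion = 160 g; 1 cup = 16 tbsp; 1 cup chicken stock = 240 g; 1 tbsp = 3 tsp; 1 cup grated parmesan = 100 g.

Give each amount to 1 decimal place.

Scaling factor: 21/5 = 4.2.
panko: 8 oz × 21/5 × 28.35 g/oz ≈ 952.6 g
chicken stock: 2 oz × 21/5 × 28.35 g/oz ÷ 240 g/cup ≈ 1.0 cup
grated parmesan: (3 tbsp + 1 tsp = 10/3 tbsp) × 21/5 ÷ 16 tbsp/cup × 100 g/cup = 87.5 g
diced onion: 30 g × 21/5 ÷ 160 g/cup × 16 tbsp/cup = 12.6 tbsp

panko: 952.6 g; chicken stock: 1.0 cup; grated parmesan: 87.5 g; diced onion: 12.6 tbsp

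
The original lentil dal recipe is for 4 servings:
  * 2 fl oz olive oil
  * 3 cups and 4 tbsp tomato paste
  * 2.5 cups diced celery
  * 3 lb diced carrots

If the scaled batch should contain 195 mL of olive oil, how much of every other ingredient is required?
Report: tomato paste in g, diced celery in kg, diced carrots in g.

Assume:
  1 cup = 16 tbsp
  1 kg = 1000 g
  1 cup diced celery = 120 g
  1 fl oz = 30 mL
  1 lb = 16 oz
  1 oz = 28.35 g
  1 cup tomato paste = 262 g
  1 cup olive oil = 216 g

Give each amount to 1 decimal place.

The original recipe has 60 mL of olive oil, so the scaling factor is 195 ÷ 60 = 13/4 = 3.25.
tomato paste: (3 cup + 4 tbsp = 3.25 cup) × 13/4 × 262 g/cup ≈ 2767.4 g
diced celery: 2.5 cup × 13/4 × 120 g/cup ÷ 1000 g/kg ≈ 1.0 kg
diced carrots: 3 lb × 13/4 × 16 oz/lb × 28.35 g/oz = 4422.6 g

tomato paste: 2767.4 g; diced celery: 1.0 kg; diced carrots: 4422.6 g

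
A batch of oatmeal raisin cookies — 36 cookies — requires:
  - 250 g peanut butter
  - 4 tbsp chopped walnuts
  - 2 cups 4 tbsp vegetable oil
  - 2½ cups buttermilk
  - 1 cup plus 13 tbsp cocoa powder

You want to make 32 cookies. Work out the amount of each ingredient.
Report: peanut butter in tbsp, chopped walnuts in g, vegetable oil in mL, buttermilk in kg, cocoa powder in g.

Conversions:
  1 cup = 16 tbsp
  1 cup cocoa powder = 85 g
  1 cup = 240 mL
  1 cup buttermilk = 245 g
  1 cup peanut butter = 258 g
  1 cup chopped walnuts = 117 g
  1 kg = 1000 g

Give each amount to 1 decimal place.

peanut butter: 13.8 tbsp; chopped walnuts: 26.0 g; vegetable oil: 480.0 mL; buttermilk: 0.5 kg; cocoa powder: 136.9 g

Scaling factor: 32/36 = 8/9.
peanut butter: 250 g × 8/9 ÷ 258 g/cup × 16 tbsp/cup ≈ 13.8 tbsp
chopped walnuts: 4 tbsp × 8/9 ÷ 16 tbsp/cup × 117 g/cup = 26.0 g
vegetable oil: (2 cup + 4 tbsp = 2.25 cup) × 8/9 × 240 mL/cup = 480.0 mL
buttermilk: 2.5 cup × 8/9 × 245 g/cup ÷ 1000 g/kg ≈ 0.5 kg
cocoa powder: (1 cup + 13 tbsp = 1.8125 cup) × 8/9 × 85 g/cup ≈ 136.9 g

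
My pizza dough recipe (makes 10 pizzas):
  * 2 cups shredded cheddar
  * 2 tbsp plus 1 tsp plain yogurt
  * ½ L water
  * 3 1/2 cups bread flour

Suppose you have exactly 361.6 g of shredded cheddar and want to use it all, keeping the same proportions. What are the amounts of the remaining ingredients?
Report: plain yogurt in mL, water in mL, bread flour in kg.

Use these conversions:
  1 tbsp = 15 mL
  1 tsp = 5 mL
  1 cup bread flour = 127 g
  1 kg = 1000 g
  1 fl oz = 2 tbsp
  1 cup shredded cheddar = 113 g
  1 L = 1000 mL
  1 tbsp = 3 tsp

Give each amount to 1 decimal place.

The original recipe has 226 g of shredded cheddar, so the scaling factor is 361.6 ÷ 226 = 8/5 = 1.6.
plain yogurt: (2 tbsp + 1 tsp = 7/3 tbsp) × 8/5 × 15 mL/tbsp = 56.0 mL
water: 0.5 L × 8/5 × 1000 mL/L = 800.0 mL
bread flour: 3.5 cup × 8/5 × 127 g/cup ÷ 1000 g/kg ≈ 0.7 kg

plain yogurt: 56.0 mL; water: 800.0 mL; bread flour: 0.7 kg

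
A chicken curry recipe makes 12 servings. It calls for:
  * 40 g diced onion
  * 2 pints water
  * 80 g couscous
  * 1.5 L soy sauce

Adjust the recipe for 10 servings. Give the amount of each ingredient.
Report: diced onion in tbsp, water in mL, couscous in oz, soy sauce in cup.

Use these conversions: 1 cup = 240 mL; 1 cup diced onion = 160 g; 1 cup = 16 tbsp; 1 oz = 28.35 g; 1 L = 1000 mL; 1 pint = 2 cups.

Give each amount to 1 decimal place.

Scaling factor: 10/12 = 5/6.
diced onion: 40 g × 5/6 ÷ 160 g/cup × 16 tbsp/cup ≈ 3.3 tbsp
water: 2 pint × 5/6 × 2 cup/pint × 240 mL/cup = 800.0 mL
couscous: 80 g × 5/6 ÷ 28.35 g/oz ≈ 2.4 oz
soy sauce: 1.5 L × 5/6 × 1000 mL/L ÷ 240 mL/cup ≈ 5.2 cup

diced onion: 3.3 tbsp; water: 800.0 mL; couscous: 2.4 oz; soy sauce: 5.2 cup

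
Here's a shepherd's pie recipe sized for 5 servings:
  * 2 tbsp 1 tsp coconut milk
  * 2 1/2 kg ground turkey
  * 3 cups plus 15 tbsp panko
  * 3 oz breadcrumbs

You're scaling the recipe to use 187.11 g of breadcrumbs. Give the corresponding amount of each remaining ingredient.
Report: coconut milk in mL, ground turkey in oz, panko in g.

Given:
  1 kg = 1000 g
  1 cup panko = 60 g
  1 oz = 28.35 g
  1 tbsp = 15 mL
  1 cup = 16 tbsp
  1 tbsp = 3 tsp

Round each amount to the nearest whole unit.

The original recipe has 85.05 g of breadcrumbs, so the scaling factor is 187.11 ÷ 85.05 = 11/5 = 2.2.
coconut milk: (2 tbsp + 1 tsp = 7/3 tbsp) × 11/5 × 15 mL/tbsp = 77 mL
ground turkey: 2.5 kg × 11/5 × 1000 g/kg ÷ 28.35 g/oz ≈ 194 oz
panko: (3 cup + 15 tbsp = 3.9375 cup) × 11/5 × 60 g/cup ≈ 520 g

coconut milk: 77 mL; ground turkey: 194 oz; panko: 520 g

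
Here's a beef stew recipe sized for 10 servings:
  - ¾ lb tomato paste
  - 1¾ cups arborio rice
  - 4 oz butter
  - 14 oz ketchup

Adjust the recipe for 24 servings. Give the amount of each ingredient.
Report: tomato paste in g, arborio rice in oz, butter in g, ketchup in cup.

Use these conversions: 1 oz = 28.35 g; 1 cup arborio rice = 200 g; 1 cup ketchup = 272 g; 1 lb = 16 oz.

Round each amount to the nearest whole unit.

tomato paste: 816 g; arborio rice: 30 oz; butter: 272 g; ketchup: 4 cup

Scaling factor: 24/10 = 12/5 = 2.4.
tomato paste: 0.75 lb × 12/5 × 16 oz/lb × 28.35 g/oz ≈ 816 g
arborio rice: 1.75 cup × 12/5 × 200 g/cup ÷ 28.35 g/oz ≈ 30 oz
butter: 4 oz × 12/5 × 28.35 g/oz ≈ 272 g
ketchup: 14 oz × 12/5 × 28.35 g/oz ÷ 272 g/cup ≈ 4 cup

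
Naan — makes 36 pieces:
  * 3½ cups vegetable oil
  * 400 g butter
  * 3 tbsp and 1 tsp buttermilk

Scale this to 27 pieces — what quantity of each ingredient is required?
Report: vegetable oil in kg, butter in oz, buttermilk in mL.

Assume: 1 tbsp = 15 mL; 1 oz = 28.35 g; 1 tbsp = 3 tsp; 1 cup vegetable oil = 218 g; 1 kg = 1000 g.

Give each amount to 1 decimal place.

Scaling factor: 27/36 = 3/4 = 0.75.
vegetable oil: 3.5 cup × 3/4 × 218 g/cup ÷ 1000 g/kg ≈ 0.6 kg
butter: 400 g × 3/4 ÷ 28.35 g/oz ≈ 10.6 oz
buttermilk: (3 tbsp + 1 tsp = 10/3 tbsp) × 3/4 × 15 mL/tbsp = 37.5 mL

vegetable oil: 0.6 kg; butter: 10.6 oz; buttermilk: 37.5 mL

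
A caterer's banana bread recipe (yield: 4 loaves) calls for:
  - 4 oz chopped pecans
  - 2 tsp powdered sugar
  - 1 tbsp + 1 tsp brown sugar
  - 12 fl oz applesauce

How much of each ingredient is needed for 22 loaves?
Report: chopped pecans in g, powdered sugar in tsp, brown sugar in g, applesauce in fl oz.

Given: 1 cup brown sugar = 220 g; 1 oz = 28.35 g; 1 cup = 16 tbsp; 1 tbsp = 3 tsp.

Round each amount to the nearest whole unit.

chopped pecans: 624 g; powdered sugar: 11 tsp; brown sugar: 101 g; applesauce: 66 fl oz

Scaling factor: 22/4 = 11/2 = 5.5.
chopped pecans: 4 oz × 11/2 × 28.35 g/oz ≈ 624 g
powdered sugar: 2 tsp × 11/2 = 11 tsp
brown sugar: (1 tbsp + 1 tsp = 4/3 tbsp) × 11/2 ÷ 16 tbsp/cup × 220 g/cup ≈ 101 g
applesauce: 12 fl oz × 11/2 = 66 fl oz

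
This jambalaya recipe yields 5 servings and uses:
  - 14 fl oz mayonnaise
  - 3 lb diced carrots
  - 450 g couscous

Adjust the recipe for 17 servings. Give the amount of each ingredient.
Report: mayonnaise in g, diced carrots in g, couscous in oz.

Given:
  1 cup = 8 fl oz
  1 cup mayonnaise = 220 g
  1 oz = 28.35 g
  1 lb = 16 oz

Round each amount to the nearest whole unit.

mayonnaise: 1309 g; diced carrots: 4627 g; couscous: 54 oz

Scaling factor: 17/5 = 3.4.
mayonnaise: 14 fl oz × 17/5 ÷ 8 fl oz/cup × 220 g/cup = 1309 g
diced carrots: 3 lb × 17/5 × 16 oz/lb × 28.35 g/oz ≈ 4627 g
couscous: 450 g × 17/5 ÷ 28.35 g/oz ≈ 54 oz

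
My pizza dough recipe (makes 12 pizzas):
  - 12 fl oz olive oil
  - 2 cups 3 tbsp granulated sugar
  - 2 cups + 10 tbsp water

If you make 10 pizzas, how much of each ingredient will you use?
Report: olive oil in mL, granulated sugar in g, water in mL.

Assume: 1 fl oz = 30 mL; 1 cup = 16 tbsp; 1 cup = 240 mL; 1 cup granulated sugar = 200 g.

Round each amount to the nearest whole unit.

Scaling factor: 10/12 = 5/6.
olive oil: 12 fl oz × 5/6 × 30 mL/fl oz = 300 mL
granulated sugar: (2 cup + 3 tbsp = 2.1875 cup) × 5/6 × 200 g/cup ≈ 365 g
water: (2 cup + 10 tbsp = 2.625 cup) × 5/6 × 240 mL/cup = 525 mL

olive oil: 300 mL; granulated sugar: 365 g; water: 525 mL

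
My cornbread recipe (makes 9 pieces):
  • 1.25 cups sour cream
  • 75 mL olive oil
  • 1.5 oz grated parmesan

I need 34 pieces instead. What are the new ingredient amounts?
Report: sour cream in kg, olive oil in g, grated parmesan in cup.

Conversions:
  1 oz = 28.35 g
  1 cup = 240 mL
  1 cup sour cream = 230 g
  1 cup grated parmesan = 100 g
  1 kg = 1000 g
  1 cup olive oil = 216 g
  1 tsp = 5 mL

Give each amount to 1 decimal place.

sour cream: 1.1 kg; olive oil: 255.0 g; grated parmesan: 1.6 cup

Scaling factor: 34/9.
sour cream: 1.25 cup × 34/9 × 230 g/cup ÷ 1000 g/kg ≈ 1.1 kg
olive oil: 75 mL × 34/9 ÷ 240 mL/cup × 216 g/cup = 255.0 g
grated parmesan: 1.5 oz × 34/9 × 28.35 g/oz ÷ 100 g/cup ≈ 1.6 cup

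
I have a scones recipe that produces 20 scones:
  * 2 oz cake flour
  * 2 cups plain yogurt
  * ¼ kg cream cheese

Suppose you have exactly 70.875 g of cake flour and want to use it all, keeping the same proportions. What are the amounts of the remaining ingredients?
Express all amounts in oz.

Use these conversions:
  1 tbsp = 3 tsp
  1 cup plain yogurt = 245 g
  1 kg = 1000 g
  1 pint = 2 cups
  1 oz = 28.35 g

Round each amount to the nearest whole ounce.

plain yogurt: 22 oz; cream cheese: 11 oz

The original recipe has 56.7 g of cake flour, so the scaling factor is 70.875 ÷ 56.7 = 5/4 = 1.25.
plain yogurt: 2 cup × 5/4 × 245 g/cup ÷ 28.35 g/oz ≈ 22 oz
cream cheese: 0.25 kg × 5/4 × 1000 g/kg ÷ 28.35 g/oz ≈ 11 oz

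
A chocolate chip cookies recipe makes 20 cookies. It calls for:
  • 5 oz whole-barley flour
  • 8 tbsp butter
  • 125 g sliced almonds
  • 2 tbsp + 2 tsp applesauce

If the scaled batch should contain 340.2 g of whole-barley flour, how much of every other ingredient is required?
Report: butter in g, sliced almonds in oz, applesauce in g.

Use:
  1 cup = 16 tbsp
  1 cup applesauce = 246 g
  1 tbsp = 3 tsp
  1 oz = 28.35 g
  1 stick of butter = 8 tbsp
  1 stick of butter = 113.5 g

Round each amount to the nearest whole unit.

butter: 272 g; sliced almonds: 11 oz; applesauce: 98 g

The original recipe has 141.75 g of whole-barley flour, so the scaling factor is 340.2 ÷ 141.75 = 12/5 = 2.4.
butter: 8 tbsp × 12/5 ÷ 8 tbsp/stick × 113.5 g/stick ≈ 272 g
sliced almonds: 125 g × 12/5 ÷ 28.35 g/oz ≈ 11 oz
applesauce: (2 tbsp + 2 tsp = 8/3 tbsp) × 12/5 ÷ 16 tbsp/cup × 246 g/cup ≈ 98 g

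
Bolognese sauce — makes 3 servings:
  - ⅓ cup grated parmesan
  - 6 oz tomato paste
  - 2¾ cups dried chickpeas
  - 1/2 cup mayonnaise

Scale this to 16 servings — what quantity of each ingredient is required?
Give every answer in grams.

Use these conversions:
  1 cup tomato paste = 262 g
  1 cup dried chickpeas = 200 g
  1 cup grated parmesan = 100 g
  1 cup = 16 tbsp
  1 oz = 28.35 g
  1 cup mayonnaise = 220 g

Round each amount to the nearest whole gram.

Scaling factor: 16/3.
grated parmesan: 1/3 cup × 16/3 × 100 g/cup ≈ 178 g
tomato paste: 6 oz × 16/3 × 28.35 g/oz ≈ 907 g
dried chickpeas: 2.75 cup × 16/3 × 200 g/cup ≈ 2933 g
mayonnaise: 0.5 cup × 16/3 × 220 g/cup ≈ 587 g

grated parmesan: 178 g; tomato paste: 907 g; dried chickpeas: 2933 g; mayonnaise: 587 g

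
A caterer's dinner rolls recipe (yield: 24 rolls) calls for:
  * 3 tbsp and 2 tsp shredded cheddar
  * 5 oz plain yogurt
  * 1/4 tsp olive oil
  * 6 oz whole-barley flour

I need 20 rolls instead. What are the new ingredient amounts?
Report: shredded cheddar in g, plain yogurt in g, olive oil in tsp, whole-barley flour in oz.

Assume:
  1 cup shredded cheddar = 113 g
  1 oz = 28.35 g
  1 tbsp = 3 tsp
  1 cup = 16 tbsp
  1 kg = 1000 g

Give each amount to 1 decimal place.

Scaling factor: 20/24 = 5/6.
shredded cheddar: (3 tbsp + 2 tsp = 11/3 tbsp) × 5/6 ÷ 16 tbsp/cup × 113 g/cup ≈ 21.6 g
plain yogurt: 5 oz × 5/6 × 28.35 g/oz ≈ 118.1 g
olive oil: 0.25 tsp × 5/6 ≈ 0.2 tsp
whole-barley flour: 6 oz × 5/6 = 5.0 oz

shredded cheddar: 21.6 g; plain yogurt: 118.1 g; olive oil: 0.2 tsp; whole-barley flour: 5.0 oz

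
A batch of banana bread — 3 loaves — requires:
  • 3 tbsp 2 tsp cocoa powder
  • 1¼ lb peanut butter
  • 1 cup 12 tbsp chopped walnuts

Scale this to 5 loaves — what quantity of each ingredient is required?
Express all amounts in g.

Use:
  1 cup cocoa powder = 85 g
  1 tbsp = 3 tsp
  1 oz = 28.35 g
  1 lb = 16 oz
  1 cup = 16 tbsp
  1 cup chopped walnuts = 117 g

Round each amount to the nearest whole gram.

Scaling factor: 5/3.
cocoa powder: (3 tbsp + 2 tsp = 11/3 tbsp) × 5/3 ÷ 16 tbsp/cup × 85 g/cup ≈ 32 g
peanut butter: 1.25 lb × 5/3 × 16 oz/lb × 28.35 g/oz = 945 g
chopped walnuts: (1 cup + 12 tbsp = 1.75 cup) × 5/3 × 117 g/cup ≈ 341 g

cocoa powder: 32 g; peanut butter: 945 g; chopped walnuts: 341 g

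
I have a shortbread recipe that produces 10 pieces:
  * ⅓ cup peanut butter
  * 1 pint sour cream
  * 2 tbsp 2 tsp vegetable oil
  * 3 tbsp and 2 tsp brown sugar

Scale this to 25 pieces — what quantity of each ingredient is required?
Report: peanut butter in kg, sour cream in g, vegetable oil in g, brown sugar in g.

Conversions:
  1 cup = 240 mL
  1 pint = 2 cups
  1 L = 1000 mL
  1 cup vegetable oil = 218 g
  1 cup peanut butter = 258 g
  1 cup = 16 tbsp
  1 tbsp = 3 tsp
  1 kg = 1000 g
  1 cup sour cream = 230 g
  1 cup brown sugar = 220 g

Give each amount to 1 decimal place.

peanut butter: 0.2 kg; sour cream: 1150.0 g; vegetable oil: 90.8 g; brown sugar: 126.0 g

Scaling factor: 25/10 = 5/2 = 2.5.
peanut butter: 1/3 cup × 5/2 × 258 g/cup ÷ 1000 g/kg ≈ 0.2 kg
sour cream: 1 pint × 5/2 × 2 cup/pint × 230 g/cup = 1150.0 g
vegetable oil: (2 tbsp + 2 tsp = 8/3 tbsp) × 5/2 ÷ 16 tbsp/cup × 218 g/cup ≈ 90.8 g
brown sugar: (3 tbsp + 2 tsp = 11/3 tbsp) × 5/2 ÷ 16 tbsp/cup × 220 g/cup ≈ 126.0 g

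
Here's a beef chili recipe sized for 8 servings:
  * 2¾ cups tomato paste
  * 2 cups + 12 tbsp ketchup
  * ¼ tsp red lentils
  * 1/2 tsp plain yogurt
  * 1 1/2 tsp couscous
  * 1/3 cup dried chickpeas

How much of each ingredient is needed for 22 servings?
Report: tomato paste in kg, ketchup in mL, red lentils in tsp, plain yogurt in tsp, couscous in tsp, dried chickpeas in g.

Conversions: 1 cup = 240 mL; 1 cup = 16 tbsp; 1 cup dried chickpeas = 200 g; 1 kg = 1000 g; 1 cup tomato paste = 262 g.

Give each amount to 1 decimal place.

Scaling factor: 22/8 = 11/4 = 2.75.
tomato paste: 2.75 cup × 11/4 × 262 g/cup ÷ 1000 g/kg ≈ 2.0 kg
ketchup: (2 cup + 12 tbsp = 2.75 cup) × 11/4 × 240 mL/cup = 1815.0 mL
red lentils: 0.25 tsp × 11/4 ≈ 0.7 tsp
plain yogurt: 0.5 tsp × 11/4 ≈ 1.4 tsp
couscous: 1.5 tsp × 11/4 ≈ 4.1 tsp
dried chickpeas: 1/3 cup × 11/4 × 200 g/cup ≈ 183.3 g

tomato paste: 2.0 kg; ketchup: 1815.0 mL; red lentils: 0.7 tsp; plain yogurt: 1.4 tsp; couscous: 4.1 tsp; dried chickpeas: 183.3 g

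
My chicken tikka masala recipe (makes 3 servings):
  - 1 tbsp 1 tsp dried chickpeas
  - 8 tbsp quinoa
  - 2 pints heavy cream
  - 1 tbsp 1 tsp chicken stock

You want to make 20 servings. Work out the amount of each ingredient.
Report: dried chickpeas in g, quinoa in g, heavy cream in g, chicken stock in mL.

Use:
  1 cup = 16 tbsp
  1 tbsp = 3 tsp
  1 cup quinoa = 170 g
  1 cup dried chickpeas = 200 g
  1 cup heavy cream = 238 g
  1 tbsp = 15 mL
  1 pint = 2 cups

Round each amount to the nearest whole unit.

Scaling factor: 20/3.
dried chickpeas: (1 tbsp + 1 tsp = 4/3 tbsp) × 20/3 ÷ 16 tbsp/cup × 200 g/cup ≈ 111 g
quinoa: 8 tbsp × 20/3 ÷ 16 tbsp/cup × 170 g/cup ≈ 567 g
heavy cream: 2 pint × 20/3 × 2 cup/pint × 238 g/cup ≈ 6347 g
chicken stock: (1 tbsp + 1 tsp = 4/3 tbsp) × 20/3 × 15 mL/tbsp ≈ 133 mL

dried chickpeas: 111 g; quinoa: 567 g; heavy cream: 6347 g; chicken stock: 133 mL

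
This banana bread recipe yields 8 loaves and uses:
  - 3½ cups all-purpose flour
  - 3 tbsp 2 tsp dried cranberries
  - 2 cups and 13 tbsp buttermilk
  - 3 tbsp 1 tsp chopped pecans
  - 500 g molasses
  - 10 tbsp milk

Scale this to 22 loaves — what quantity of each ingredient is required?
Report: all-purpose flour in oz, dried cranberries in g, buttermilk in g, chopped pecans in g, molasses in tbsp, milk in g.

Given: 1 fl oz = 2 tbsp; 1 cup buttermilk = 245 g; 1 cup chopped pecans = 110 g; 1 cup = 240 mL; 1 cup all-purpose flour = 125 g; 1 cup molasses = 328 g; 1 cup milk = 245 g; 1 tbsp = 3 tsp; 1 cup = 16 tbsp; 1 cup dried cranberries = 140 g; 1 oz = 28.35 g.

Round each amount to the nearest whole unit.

Scaling factor: 22/8 = 11/4 = 2.75.
all-purpose flour: 3.5 cup × 11/4 × 125 g/cup ÷ 28.35 g/oz ≈ 42 oz
dried cranberries: (3 tbsp + 2 tsp = 11/3 tbsp) × 11/4 ÷ 16 tbsp/cup × 140 g/cup ≈ 88 g
buttermilk: (2 cup + 13 tbsp = 2.8125 cup) × 11/4 × 245 g/cup ≈ 1895 g
chopped pecans: (3 tbsp + 1 tsp = 10/3 tbsp) × 11/4 ÷ 16 tbsp/cup × 110 g/cup ≈ 63 g
molasses: 500 g × 11/4 ÷ 328 g/cup × 16 tbsp/cup ≈ 67 tbsp
milk: 10 tbsp × 11/4 ÷ 16 tbsp/cup × 245 g/cup ≈ 421 g

all-purpose flour: 42 oz; dried cranberries: 88 g; buttermilk: 1895 g; chopped pecans: 63 g; molasses: 67 tbsp; milk: 421 g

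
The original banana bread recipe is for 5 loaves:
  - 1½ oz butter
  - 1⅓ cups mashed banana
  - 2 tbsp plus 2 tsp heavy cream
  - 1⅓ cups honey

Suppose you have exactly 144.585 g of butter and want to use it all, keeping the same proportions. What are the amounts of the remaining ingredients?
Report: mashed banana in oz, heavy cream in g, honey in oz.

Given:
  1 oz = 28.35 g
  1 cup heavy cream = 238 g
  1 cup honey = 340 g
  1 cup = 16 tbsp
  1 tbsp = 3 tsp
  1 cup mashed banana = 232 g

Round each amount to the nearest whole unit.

The original recipe has 42.525 g of butter, so the scaling factor is 144.585 ÷ 42.525 = 17/5 = 3.4.
mashed banana: 4/3 cup × 17/5 × 232 g/cup ÷ 28.35 g/oz ≈ 37 oz
heavy cream: (2 tbsp + 2 tsp = 8/3 tbsp) × 17/5 ÷ 16 tbsp/cup × 238 g/cup ≈ 135 g
honey: 4/3 cup × 17/5 × 340 g/cup ÷ 28.35 g/oz ≈ 54 oz

mashed banana: 37 oz; heavy cream: 135 g; honey: 54 oz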